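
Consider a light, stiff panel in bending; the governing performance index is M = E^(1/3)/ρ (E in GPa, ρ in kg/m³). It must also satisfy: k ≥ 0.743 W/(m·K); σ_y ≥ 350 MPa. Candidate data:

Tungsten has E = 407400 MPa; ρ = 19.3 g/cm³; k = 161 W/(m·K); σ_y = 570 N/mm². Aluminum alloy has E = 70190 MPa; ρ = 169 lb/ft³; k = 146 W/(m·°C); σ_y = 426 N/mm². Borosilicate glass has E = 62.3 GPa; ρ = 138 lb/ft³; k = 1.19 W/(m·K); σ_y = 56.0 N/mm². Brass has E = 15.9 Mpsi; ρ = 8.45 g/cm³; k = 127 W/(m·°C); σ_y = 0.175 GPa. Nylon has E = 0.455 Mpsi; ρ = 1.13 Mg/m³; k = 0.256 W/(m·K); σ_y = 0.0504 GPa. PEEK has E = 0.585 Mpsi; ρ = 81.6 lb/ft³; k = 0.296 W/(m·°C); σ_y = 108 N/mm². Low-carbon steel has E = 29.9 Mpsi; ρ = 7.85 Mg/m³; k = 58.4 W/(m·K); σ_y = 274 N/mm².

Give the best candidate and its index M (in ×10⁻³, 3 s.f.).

Screen on constraints: k ≥ 0.743 W/(m·K); σ_y ≥ 350 MPa. Survivors: tungsten, aluminum alloy.
Putting every candidate on a common basis:
  tungsten: E = 407.4 GPa, ρ = 19300 kg/m³
  aluminum alloy: E = 70.19 GPa, ρ = 2707 kg/m³
  aluminum alloy: M = 1.52×10⁻³
  tungsten: M = 0.384×10⁻³
Aluminum alloy has the largest M.

aluminum alloy, M = 1.52×10⁻³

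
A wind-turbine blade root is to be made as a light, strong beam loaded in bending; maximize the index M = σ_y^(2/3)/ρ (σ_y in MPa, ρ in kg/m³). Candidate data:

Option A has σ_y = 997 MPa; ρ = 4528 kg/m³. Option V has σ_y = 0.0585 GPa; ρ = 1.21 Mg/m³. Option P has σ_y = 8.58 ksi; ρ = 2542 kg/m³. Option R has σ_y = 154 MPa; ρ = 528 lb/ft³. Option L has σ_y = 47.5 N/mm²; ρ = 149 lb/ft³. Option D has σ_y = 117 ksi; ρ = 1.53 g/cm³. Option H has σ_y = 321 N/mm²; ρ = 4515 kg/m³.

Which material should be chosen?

option D

After converting to SI:
  option A: σ_y = 997.0 MPa, ρ = 4528 kg/m³
  option V: σ_y = 58.50 MPa, ρ = 1210 kg/m³
  option P: σ_y = 59.16 MPa, ρ = 2542 kg/m³
  option R: σ_y = 154.0 MPa, ρ = 8458 kg/m³
  option L: σ_y = 47.50 MPa, ρ = 2387 kg/m³
  option D: σ_y = 806.7 MPa, ρ = 1530 kg/m³
  option H: σ_y = 321.0 MPa, ρ = 4515 kg/m³
  option D: M = 56.6×10⁻³
  option A: M = 22.0×10⁻³
  option V: M = 12.5×10⁻³
  option H: M = 10.4×10⁻³
  option P: M = 5.97×10⁻³
  option L: M = 5.50×10⁻³
  option R: M = 3.40×10⁻³
Option D has the largest M.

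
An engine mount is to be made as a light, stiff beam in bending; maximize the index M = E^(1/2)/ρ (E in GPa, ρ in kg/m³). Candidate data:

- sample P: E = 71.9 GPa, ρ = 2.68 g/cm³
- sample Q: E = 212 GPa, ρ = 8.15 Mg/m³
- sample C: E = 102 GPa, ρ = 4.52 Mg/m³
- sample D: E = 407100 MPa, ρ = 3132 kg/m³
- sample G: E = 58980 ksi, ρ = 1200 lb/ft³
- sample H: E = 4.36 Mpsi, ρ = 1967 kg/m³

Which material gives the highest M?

sample D

After converting to SI:
  sample P: E = 71.90 GPa, ρ = 2680 kg/m³
  sample Q: E = 212.0 GPa, ρ = 8150 kg/m³
  sample C: E = 102.0 GPa, ρ = 4520 kg/m³
  sample D: E = 407.1 GPa, ρ = 3132 kg/m³
  sample G: E = 406.7 GPa, ρ = 19220 kg/m³
  sample H: E = 30.06 GPa, ρ = 1967 kg/m³
  sample D: M = 6.44×10⁻³
  sample P: M = 3.16×10⁻³
  sample H: M = 2.79×10⁻³
  sample C: M = 2.23×10⁻³
  sample Q: M = 1.79×10⁻³
  sample G: M = 1.05×10⁻³
Sample D has the largest M.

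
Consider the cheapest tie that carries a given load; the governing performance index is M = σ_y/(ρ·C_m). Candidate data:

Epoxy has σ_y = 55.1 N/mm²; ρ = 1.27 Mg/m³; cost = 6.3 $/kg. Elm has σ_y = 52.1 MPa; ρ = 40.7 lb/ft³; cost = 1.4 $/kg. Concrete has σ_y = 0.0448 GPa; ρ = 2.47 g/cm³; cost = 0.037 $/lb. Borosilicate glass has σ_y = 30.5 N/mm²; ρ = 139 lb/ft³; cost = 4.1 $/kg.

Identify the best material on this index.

concrete

In SI units:
  epoxy: σ_y = 55.10 MPa, ρ = 1270 kg/m³, cost = 6.300 $/kg
  elm: σ_y = 52.10 MPa, ρ = 652.0 kg/m³, cost = 1.400 $/kg
  concrete: σ_y = 44.80 MPa, ρ = 2470 kg/m³, cost = 0.08157 $/kg
  borosilicate glass: σ_y = 30.50 MPa, ρ = 2227 kg/m³, cost = 4.100 $/kg
  concrete: M = 222 kN·m per $
  elm: M = 57.1 kN·m per $
  epoxy: M = 6.89 kN·m per $
  borosilicate glass: M = 3.34 kN·m per $
Concrete ranks first.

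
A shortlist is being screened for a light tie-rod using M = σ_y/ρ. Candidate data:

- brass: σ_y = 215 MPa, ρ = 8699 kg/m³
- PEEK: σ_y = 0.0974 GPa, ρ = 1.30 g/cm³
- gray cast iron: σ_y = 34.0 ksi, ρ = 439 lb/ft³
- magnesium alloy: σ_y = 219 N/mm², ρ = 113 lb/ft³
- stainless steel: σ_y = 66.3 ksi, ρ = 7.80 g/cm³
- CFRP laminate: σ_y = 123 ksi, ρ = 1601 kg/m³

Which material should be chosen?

After converting to SI:
  brass: σ_y = 215.0 MPa, ρ = 8699 kg/m³
  PEEK: σ_y = 97.40 MPa, ρ = 1300 kg/m³
  gray cast iron: σ_y = 234.4 MPa, ρ = 7032 kg/m³
  magnesium alloy: σ_y = 219.0 MPa, ρ = 1810 kg/m³
  stainless steel: σ_y = 457.1 MPa, ρ = 7800 kg/m³
  CFRP laminate: σ_y = 848.1 MPa, ρ = 1601 kg/m³
  CFRP laminate: M = 530 kN·m/kg
  magnesium alloy: M = 121 kN·m/kg
  PEEK: M = 74.9 kN·m/kg
  stainless steel: M = 58.6 kN·m/kg
  gray cast iron: M = 33.3 kN·m/kg
  brass: M = 24.7 kN·m/kg
CFRP laminate has the largest M.

CFRP laminate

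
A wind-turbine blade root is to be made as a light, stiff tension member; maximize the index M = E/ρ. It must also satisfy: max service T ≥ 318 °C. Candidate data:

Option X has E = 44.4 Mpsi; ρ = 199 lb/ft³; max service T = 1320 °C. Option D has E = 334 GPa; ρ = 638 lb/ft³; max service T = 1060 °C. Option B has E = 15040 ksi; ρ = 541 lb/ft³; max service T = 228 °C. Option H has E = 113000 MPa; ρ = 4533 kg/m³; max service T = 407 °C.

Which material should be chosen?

Screen on constraints: max service T ≥ 318 °C. Survivors: option X, option D, option H.
Normalizing units and computing the index:
  option X: E = 306.1 GPa, ρ = 3188 kg/m³
  option D: E = 334.0 GPa, ρ = 10220 kg/m³
  option H: E = 113.0 GPa, ρ = 4533 kg/m³
  option X: M = 96.0 MN·m/kg
  option D: M = 32.7 MN·m/kg
  option H: M = 24.9 MN·m/kg
Option X has the largest M.

option X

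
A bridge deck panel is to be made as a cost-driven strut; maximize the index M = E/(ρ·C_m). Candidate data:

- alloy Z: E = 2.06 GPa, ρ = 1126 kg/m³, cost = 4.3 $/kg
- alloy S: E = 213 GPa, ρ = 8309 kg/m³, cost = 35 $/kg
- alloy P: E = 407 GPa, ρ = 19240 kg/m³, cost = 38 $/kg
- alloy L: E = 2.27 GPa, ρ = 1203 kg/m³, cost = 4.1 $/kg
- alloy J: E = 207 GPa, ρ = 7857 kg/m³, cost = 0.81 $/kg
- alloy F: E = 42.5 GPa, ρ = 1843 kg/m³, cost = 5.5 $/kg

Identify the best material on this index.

Computing M directly (units already consistent):
  alloy J: M = 32.5 MN·m per $
  alloy F: M = 4.19 MN·m per $
  alloy S: M = 0.732 MN·m per $
  alloy P: M = 0.557 MN·m per $
  alloy L: M = 0.460 MN·m per $
  alloy Z: M = 0.425 MN·m per $
The maximum is for alloy J.

alloy J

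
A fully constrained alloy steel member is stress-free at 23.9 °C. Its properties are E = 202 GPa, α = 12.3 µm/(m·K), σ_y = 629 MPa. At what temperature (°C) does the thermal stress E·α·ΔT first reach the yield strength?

E·α·ΔT = 629.0 MPa ⇒ ΔT = 629.0 / (202.0×10³ × 12.3×10⁻⁶) = 253.2 K.
T = 23.9 + 253.2 = 277.1 °C.

277 °C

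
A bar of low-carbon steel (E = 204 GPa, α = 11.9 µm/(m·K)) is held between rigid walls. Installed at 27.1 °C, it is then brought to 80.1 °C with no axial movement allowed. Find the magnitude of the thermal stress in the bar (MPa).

129 MPa

ΔT = 53.00 K. Constrained thermal stress σ = E·α·ΔT = 204.0×10³ MPa × 11.9×10⁻⁶ × 53.00 = 129 MPa (compressive).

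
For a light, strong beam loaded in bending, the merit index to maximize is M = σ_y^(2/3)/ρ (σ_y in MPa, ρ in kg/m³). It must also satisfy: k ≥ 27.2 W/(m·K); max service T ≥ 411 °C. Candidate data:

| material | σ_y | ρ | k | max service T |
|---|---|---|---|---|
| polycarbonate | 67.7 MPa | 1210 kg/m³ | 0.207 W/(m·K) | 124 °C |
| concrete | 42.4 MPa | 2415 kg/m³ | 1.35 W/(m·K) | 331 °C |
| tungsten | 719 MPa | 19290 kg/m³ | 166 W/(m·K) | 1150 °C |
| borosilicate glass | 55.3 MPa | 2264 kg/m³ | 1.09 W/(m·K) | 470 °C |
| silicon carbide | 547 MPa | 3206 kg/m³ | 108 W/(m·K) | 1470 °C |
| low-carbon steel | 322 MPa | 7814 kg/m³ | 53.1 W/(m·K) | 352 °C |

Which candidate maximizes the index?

Screen on constraints: k ≥ 27.2 W/(m·K); max service T ≥ 411 °C. Survivors: tungsten, silicon carbide.
Computing M directly (units already consistent):
  silicon carbide: M = 20.9×10⁻³
  tungsten: M = 4.16×10⁻³
Highest index: silicon carbide.

silicon carbide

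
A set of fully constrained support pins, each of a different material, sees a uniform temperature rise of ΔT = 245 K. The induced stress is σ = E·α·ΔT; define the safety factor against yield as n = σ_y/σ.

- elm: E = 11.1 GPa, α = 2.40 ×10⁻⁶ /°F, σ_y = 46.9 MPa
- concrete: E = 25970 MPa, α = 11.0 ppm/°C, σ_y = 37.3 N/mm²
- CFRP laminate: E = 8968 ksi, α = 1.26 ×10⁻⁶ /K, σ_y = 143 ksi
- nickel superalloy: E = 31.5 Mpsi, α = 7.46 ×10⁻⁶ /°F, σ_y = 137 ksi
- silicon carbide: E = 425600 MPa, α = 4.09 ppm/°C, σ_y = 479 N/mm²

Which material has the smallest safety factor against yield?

concrete

Per material, after unit conversion:
  elm: E = 11.10, α = 4.32, σ_y = 46.90 → σ = 11.7 MPa, n = 3.99
  concrete: E = 25.97, α = 11.0, σ_y = 37.30 → σ = 70.0 MPa, n = 0.533
  CFRP laminate: E = 61.83, α = 1.26, σ_y = 986.0 → σ = 19.1 MPa, n = 51.7
  nickel superalloy: E = 217.2, α = 13.4, σ_y = 944.6 → σ = 715 MPa, n = 1.32
  silicon carbide: E = 425.6, α = 4.09, σ_y = 479.0 → σ = 426 MPa, n = 1.12
Concrete has the lowest safety factor, n = 0.533.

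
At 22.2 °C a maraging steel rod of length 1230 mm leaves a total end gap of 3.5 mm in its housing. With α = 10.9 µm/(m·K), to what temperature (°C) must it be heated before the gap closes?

α·L₀·ΔT = 3.5 mm ⇒ ΔT = 3.5 / (10.9×10⁻⁶ × 1230.0) = 261.1 K.
T = 22.2 + 261.1 = 283.3 °C.

283 °C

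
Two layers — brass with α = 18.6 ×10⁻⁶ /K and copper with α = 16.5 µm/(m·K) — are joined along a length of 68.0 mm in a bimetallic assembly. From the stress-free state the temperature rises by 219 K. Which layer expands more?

α(brass) = 18.6×10⁻⁶/K vs α(copper) = 16.5×10⁻⁶/K.
Higher α expands more for the same ΔT: brass.

brass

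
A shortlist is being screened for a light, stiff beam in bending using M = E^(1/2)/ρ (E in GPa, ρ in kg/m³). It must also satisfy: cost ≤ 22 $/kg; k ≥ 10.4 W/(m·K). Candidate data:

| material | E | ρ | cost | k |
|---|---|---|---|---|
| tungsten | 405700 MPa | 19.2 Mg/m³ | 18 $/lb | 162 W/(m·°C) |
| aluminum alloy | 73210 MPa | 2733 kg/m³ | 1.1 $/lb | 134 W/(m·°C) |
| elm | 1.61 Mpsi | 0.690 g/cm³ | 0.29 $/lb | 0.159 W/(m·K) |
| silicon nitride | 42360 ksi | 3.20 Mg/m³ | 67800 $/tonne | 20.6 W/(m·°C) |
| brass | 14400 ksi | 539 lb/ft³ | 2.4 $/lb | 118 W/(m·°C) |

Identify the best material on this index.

aluminum alloy

Screen on constraints: cost ≤ 22 $/kg; k ≥ 10.4 W/(m·K). Survivors: aluminum alloy, brass.
After converting to SI:
  aluminum alloy: E = 73.21 GPa, ρ = 2733 kg/m³
  brass: E = 99.28 GPa, ρ = 8634 kg/m³
  aluminum alloy: M = 3.13×10⁻³
  brass: M = 1.15×10⁻³
Aluminum alloy ranks first.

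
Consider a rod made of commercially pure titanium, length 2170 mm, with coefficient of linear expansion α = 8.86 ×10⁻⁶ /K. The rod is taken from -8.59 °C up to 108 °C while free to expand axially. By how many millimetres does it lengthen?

2.24 mm

ΔT = 108 − (-8.59) = 116.6 K.
ΔL = α·L₀·ΔT = 8.86×10⁻⁶ × 2170 mm × 116.6 K = 2.24 mm.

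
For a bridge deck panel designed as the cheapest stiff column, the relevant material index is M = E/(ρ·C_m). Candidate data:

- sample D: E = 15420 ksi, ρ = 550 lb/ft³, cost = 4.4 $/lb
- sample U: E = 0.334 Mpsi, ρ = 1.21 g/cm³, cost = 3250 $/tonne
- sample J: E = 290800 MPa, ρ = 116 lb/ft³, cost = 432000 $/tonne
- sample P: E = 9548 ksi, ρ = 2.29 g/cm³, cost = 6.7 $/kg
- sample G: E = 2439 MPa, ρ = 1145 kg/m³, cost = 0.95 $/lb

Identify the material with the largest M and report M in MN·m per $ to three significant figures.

In SI units:
  sample D: E = 106.3 GPa, ρ = 8810 kg/m³, cost = 9.700 $/kg
  sample U: E = 2.303 GPa, ρ = 1210 kg/m³, cost = 3.250 $/kg
  sample J: E = 290.8 GPa, ρ = 1858 kg/m³, cost = 432.0 $/kg
  sample P: E = 65.83 GPa, ρ = 2290 kg/m³, cost = 6.700 $/kg
  sample G: E = 2.439 GPa, ρ = 1145 kg/m³, cost = 2.094 $/kg
  sample P: M = 4.29 MN·m per $
  sample D: M = 1.24 MN·m per $
  sample G: M = 1.02 MN·m per $
  sample U: M = 0.586 MN·m per $
  sample J: M = 0.362 MN·m per $
The maximum is for sample P.

sample P, M = 4.29 MN·m per $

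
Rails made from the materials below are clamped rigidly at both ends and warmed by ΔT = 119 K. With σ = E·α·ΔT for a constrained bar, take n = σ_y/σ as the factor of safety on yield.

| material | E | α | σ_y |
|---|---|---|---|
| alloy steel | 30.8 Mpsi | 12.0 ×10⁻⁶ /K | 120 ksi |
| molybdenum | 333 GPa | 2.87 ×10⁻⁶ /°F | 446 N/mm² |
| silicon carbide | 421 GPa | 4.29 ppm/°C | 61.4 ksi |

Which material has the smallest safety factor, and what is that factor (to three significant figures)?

silicon carbide, n = 1.97

Converting E to GPa, α to ×10⁻⁶/K, σ_y to MPa, then σ and n for each:
  alloy steel: E = 212.4, α = 12.0, σ_y = 827.4 → σ = 303 MPa, n = 2.73
  molybdenum: E = 333.0, α = 5.17, σ_y = 446.0 → σ = 205 MPa, n = 2.18
  silicon carbide: E = 421.0, α = 4.29, σ_y = 423.3 → σ = 215 MPa, n = 1.97
Smallest n: silicon carbide with n = 1.97.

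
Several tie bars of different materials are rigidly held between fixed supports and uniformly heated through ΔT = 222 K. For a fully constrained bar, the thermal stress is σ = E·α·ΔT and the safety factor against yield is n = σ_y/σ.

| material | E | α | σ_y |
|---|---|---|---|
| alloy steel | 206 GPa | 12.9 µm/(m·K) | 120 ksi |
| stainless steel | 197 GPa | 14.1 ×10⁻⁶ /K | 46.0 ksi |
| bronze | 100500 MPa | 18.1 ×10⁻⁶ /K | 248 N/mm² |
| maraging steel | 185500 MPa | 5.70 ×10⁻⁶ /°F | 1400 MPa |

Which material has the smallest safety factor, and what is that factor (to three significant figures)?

stainless steel, n = 0.514

In consistent units (E in GPa, α in ×10⁻⁶/K, σ_y in MPa):
  alloy steel: E = 206.0, α = 12.9, σ_y = 827.4 → σ = 590 MPa, n = 1.40
  stainless steel: E = 197.0, α = 14.1, σ_y = 317.2 → σ = 617 MPa, n = 0.514
  bronze: E = 100.5, α = 18.1, σ_y = 248.0 → σ = 404 MPa, n = 0.614
  maraging steel: E = 185.5, α = 10.3, σ_y = 1400 → σ = 423 MPa, n = 3.31
The minimum is stainless steel at n = 0.514.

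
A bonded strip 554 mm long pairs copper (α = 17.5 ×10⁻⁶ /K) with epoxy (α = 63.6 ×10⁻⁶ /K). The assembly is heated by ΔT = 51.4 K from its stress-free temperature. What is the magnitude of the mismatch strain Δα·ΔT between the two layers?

Δα = |17.5 − 63.6|×10⁻⁶/K = 46.1×10⁻⁶/K.
Mismatch strain = Δα·ΔT = 46.1×10⁻⁶ × 51.4 = 2.37×10⁻³.

2.37×10⁻³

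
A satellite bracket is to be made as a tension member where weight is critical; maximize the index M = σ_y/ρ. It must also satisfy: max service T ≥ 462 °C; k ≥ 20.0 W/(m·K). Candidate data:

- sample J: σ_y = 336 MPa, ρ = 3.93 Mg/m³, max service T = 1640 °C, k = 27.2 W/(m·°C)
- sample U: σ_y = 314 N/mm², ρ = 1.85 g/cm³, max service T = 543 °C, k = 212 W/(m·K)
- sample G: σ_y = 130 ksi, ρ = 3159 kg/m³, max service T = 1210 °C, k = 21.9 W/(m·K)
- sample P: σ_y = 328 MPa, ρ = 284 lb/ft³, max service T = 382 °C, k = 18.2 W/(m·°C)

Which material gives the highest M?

sample G

Screen on constraints: max service T ≥ 462 °C; k ≥ 20.0 W/(m·K). Survivors: sample J, sample U, sample G.
Putting every candidate on a common basis:
  sample J: σ_y = 336.0 MPa, ρ = 3930 kg/m³
  sample U: σ_y = 314.0 MPa, ρ = 1850 kg/m³
  sample G: σ_y = 896.3 MPa, ρ = 3159 kg/m³
  sample G: M = 284 kN·m/kg
  sample U: M = 170 kN·m/kg
  sample J: M = 85.5 kN·m/kg
Highest index: sample G.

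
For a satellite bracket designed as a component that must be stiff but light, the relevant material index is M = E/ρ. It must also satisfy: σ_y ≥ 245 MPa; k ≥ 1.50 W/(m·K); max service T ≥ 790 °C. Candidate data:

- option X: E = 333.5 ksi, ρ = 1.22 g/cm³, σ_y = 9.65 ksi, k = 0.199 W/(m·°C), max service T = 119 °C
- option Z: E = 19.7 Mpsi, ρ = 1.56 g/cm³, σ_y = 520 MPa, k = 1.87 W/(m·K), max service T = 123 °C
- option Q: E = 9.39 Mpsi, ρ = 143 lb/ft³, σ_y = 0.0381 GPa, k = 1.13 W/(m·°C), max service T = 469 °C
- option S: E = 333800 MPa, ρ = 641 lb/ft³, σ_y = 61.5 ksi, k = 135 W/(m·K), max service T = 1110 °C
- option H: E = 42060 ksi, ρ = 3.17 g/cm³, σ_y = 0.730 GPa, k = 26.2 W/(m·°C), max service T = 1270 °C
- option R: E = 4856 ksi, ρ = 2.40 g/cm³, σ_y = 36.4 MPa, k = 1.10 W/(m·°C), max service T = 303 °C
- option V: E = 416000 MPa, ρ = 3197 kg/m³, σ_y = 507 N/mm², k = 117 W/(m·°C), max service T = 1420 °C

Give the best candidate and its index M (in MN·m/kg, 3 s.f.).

option V, M = 130 MN·m/kg

Screen on constraints: σ_y ≥ 245 MPa; k ≥ 1.50 W/(m·K); max service T ≥ 790 °C. Survivors: option S, option H, option V.
Convert each candidate to consistent units, then evaluate M:
  option S: E = 333.8 GPa, ρ = 10270 kg/m³
  option H: E = 290.0 GPa, ρ = 3170 kg/m³
  option V: E = 416.0 GPa, ρ = 3197 kg/m³
  option V: M = 130 MN·m/kg
  option H: M = 91.5 MN·m/kg
  option S: M = 32.5 MN·m/kg
Highest index: option V.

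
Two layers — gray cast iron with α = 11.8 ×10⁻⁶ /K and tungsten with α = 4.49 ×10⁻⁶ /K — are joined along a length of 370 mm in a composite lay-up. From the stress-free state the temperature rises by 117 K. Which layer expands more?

α(gray cast iron) = 11.8×10⁻⁶/K vs α(tungsten) = 4.49×10⁻⁶/K.
Higher α expands more for the same ΔT: gray cast iron.

gray cast iron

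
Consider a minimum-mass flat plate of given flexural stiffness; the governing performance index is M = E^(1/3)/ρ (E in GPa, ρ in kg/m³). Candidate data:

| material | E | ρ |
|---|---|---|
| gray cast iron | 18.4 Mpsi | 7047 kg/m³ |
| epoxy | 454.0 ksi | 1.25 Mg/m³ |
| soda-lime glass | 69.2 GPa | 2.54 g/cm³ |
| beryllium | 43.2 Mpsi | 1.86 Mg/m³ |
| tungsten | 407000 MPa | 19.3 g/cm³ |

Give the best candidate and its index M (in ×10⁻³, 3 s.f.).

In SI units:
  gray cast iron: E = 126.9 GPa, ρ = 7047 kg/m³
  epoxy: E = 3.130 GPa, ρ = 1250 kg/m³
  soda-lime glass: E = 69.20 GPa, ρ = 2540 kg/m³
  beryllium: E = 297.9 GPa, ρ = 1860 kg/m³
  tungsten: E = 407.0 GPa, ρ = 19300 kg/m³
  beryllium: M = 3.59×10⁻³
  soda-lime glass: M = 1.62×10⁻³
  epoxy: M = 1.17×10⁻³
  gray cast iron: M = 0.713×10⁻³
  tungsten: M = 0.384×10⁻³
The maximum is for beryllium.

beryllium, M = 3.59×10⁻³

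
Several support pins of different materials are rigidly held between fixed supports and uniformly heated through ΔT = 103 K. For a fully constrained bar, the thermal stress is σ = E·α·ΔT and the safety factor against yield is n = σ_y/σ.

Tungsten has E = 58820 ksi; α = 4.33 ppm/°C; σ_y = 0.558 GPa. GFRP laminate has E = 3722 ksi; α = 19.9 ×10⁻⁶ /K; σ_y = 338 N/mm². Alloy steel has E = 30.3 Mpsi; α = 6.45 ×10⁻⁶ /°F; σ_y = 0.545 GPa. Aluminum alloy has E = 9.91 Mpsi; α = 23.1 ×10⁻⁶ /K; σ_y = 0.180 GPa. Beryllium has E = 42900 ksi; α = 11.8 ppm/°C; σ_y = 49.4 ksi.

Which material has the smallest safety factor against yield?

beryllium

In consistent units (E in GPa, α in ×10⁻⁶/K, σ_y in MPa):
  tungsten: E = 405.5, α = 4.33, σ_y = 558.0 → σ = 181 MPa, n = 3.09
  GFRP laminate: E = 25.66, α = 19.9, σ_y = 338.0 → σ = 52.6 MPa, n = 6.43
  alloy steel: E = 208.9, α = 11.6, σ_y = 545.0 → σ = 250 MPa, n = 2.18
  aluminum alloy: E = 68.33, α = 23.1, σ_y = 180.0 → σ = 163 MPa, n = 1.11
  beryllium: E = 295.8, α = 11.8, σ_y = 340.6 → σ = 359 MPa, n = 0.947
Beryllium has the lowest safety factor, n = 0.947.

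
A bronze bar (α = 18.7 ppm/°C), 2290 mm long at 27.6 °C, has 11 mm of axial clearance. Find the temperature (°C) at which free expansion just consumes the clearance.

α·L₀·ΔT = 11.0 mm ⇒ ΔT = 11.0 / (18.7×10⁻⁶ × 2290.0) = 256.9 K.
T = 27.6 + 256.9 = 284.5 °C.

284 °C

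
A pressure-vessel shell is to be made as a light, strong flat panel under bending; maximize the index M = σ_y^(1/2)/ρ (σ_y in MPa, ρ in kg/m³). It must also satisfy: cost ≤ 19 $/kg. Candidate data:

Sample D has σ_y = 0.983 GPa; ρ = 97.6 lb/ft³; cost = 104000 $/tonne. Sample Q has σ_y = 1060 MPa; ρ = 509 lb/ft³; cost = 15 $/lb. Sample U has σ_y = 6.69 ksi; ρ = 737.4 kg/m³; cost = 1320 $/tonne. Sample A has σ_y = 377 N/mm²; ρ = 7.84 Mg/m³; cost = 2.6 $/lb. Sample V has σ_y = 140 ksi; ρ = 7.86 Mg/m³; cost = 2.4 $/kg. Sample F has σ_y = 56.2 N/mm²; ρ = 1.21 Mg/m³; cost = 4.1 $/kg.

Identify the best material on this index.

Screen on constraints: cost ≤ 19 $/kg. Survivors: sample U, sample A, sample V, sample F.
Normalizing units and computing the index:
  sample U: σ_y = 46.13 MPa, ρ = 737.4 kg/m³
  sample A: σ_y = 377.0 MPa, ρ = 7840 kg/m³
  sample V: σ_y = 965.3 MPa, ρ = 7860 kg/m³
  sample F: σ_y = 56.20 MPa, ρ = 1210 kg/m³
  sample U: M = 9.21×10⁻³
  sample F: M = 6.20×10⁻³
  sample V: M = 3.95×10⁻³
  sample A: M = 2.48×10⁻³
Highest index: sample U.

sample U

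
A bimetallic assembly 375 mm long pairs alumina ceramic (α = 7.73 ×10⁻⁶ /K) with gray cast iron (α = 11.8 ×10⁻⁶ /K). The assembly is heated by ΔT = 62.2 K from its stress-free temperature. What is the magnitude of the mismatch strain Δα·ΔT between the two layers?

2.53×10⁻⁴

Δα = |7.73 − 11.8|×10⁻⁶/K = 4.07×10⁻⁶/K.
Mismatch strain = Δα·ΔT = 4.07×10⁻⁶ × 62.2 = 2.53×10⁻⁴.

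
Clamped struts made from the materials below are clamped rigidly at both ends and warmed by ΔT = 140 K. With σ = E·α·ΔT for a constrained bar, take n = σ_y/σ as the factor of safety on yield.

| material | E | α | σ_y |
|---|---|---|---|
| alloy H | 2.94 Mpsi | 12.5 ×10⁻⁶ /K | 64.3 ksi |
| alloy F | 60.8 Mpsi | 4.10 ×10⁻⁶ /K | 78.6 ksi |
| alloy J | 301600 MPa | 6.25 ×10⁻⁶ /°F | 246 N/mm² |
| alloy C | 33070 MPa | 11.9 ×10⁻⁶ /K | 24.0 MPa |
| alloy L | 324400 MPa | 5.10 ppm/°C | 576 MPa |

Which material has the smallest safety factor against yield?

In consistent units (E in GPa, α in ×10⁻⁶/K, σ_y in MPa):
  alloy H: E = 20.27, α = 12.5, σ_y = 443.3 → σ = 35.5 MPa, n = 12.5
  alloy F: E = 419.2, α = 4.10, σ_y = 541.9 → σ = 241 MPa, n = 2.25
  alloy J: E = 301.6, α = 11.2, σ_y = 246.0 → σ = 475 MPa, n = 0.518
  alloy C: E = 33.07, α = 11.9, σ_y = 24.00 → σ = 55.1 MPa, n = 0.436
  alloy L: E = 324.4, α = 5.10, σ_y = 576.0 → σ = 232 MPa, n = 2.49
Alloy C has the lowest safety factor, n = 0.436.

alloy C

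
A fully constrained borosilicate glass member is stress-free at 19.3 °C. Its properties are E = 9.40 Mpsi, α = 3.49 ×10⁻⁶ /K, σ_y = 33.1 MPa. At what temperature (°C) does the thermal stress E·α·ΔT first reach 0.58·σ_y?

104 °C

E = 9.40 Mpsi = 64.81 GPa.
E·α·ΔT = 19.20 MPa ⇒ ΔT = 19.20 / (64.81×10³ × 3.49×10⁻⁶) = 84.88 K.
T = 19.3 + 84.88 = 104.2 °C.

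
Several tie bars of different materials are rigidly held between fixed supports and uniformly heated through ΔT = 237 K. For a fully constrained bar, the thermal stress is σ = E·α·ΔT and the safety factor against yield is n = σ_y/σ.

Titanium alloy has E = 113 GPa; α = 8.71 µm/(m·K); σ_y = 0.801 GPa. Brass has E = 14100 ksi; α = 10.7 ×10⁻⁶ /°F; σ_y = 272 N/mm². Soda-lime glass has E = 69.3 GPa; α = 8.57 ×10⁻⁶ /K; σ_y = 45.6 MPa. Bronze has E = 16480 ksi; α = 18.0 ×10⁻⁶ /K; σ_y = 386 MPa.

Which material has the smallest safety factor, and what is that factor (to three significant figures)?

soda-lime glass, n = 0.324

In consistent units (E in GPa, α in ×10⁻⁶/K, σ_y in MPa):
  titanium alloy: E = 113.0, α = 8.71, σ_y = 801.0 → σ = 233 MPa, n = 3.43
  brass: E = 97.22, α = 19.3, σ_y = 272.0 → σ = 444 MPa, n = 0.613
  soda-lime glass: E = 69.30, α = 8.57, σ_y = 45.60 → σ = 141 MPa, n = 0.324
  bronze: E = 113.6, α = 18.0, σ_y = 386.0 → σ = 485 MPa, n = 0.796
Soda-lime glass has the lowest safety factor, n = 0.324.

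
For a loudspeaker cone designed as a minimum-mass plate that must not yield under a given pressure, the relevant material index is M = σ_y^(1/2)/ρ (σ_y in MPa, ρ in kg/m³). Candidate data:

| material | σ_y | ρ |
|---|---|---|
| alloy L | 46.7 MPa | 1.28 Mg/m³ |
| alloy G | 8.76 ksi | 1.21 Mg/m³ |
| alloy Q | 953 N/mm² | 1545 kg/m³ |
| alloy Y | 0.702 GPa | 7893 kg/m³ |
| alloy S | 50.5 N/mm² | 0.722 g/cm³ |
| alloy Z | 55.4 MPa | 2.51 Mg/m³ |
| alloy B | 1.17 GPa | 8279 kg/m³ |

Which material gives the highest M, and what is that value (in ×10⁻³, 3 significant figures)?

alloy Q, M = 20.0×10⁻³

After converting to SI:
  alloy L: σ_y = 46.70 MPa, ρ = 1280 kg/m³
  alloy G: σ_y = 60.40 MPa, ρ = 1210 kg/m³
  alloy Q: σ_y = 953.0 MPa, ρ = 1545 kg/m³
  alloy Y: σ_y = 702.0 MPa, ρ = 7893 kg/m³
  alloy S: σ_y = 50.50 MPa, ρ = 722.0 kg/m³
  alloy Z: σ_y = 55.40 MPa, ρ = 2510 kg/m³
  alloy B: σ_y = 1170 MPa, ρ = 8279 kg/m³
  alloy Q: M = 20.0×10⁻³
  alloy S: M = 9.84×10⁻³
  alloy G: M = 6.42×10⁻³
  alloy L: M = 5.34×10⁻³
  alloy B: M = 4.13×10⁻³
  alloy Y: M = 3.36×10⁻³
  alloy Z: M = 2.97×10⁻³
Alloy Q ranks first.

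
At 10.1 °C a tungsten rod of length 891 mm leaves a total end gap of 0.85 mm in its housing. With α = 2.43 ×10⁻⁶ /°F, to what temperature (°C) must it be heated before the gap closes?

α = 2.43×10⁻⁶/°F × 9/5 = 4.37×10⁻⁶/K.
α·L₀·ΔT = 0.85 mm ⇒ ΔT = 0.85 / (4.37×10⁻⁶ × 891.0) = 218.1 K.
T = 10.1 + 218.1 = 228.2 °C.

228 °C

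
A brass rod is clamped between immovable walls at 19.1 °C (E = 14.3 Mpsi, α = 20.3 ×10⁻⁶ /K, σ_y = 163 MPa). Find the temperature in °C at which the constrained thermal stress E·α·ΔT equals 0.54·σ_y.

63.1 °C

E = 14.3 Mpsi = 98.60 GPa.
E·α·ΔT = 88.02 MPa ⇒ ΔT = 88.02 / (98.60×10³ × 20.3×10⁻⁶) = 43.98 K.
T = 19.1 + 43.98 = 63.08 °C.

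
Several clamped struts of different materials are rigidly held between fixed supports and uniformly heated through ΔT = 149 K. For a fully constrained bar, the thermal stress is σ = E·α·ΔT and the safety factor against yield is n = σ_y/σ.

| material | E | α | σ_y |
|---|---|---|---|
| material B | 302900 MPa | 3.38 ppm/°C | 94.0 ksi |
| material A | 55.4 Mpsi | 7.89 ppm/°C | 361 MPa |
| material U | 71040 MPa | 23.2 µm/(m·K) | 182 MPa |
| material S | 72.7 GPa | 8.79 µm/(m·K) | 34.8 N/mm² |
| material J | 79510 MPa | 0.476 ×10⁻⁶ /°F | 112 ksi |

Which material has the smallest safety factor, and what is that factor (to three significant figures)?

material S, n = 0.365

In consistent units (E in GPa, α in ×10⁻⁶/K, σ_y in MPa):
  material B: E = 302.9, α = 3.38, σ_y = 648.1 → σ = 153 MPa, n = 4.25
  material A: E = 382.0, α = 7.89, σ_y = 361.0 → σ = 449 MPa, n = 0.804
  material U: E = 71.04, α = 23.2, σ_y = 182.0 → σ = 246 MPa, n = 0.741
  material S: E = 72.70, α = 8.79, σ_y = 34.80 → σ = 95.2 MPa, n = 0.365
  material J: E = 79.51, α = 0.857, σ_y = 772.2 → σ = 10.2 MPa, n = 76.1
The minimum is material S at n = 0.365.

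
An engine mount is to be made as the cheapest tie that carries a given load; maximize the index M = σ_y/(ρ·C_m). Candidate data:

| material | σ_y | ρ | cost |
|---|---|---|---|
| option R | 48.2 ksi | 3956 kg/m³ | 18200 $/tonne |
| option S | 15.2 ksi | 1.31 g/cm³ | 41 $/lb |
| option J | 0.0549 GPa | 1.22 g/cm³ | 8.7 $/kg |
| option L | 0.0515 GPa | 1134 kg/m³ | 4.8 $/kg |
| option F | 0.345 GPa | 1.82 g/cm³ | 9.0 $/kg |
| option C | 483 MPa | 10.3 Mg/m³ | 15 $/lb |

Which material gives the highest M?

Putting every candidate on a common basis:
  option R: σ_y = 332.3 MPa, ρ = 3956 kg/m³, cost = 18.20 $/kg
  option S: σ_y = 104.8 MPa, ρ = 1310 kg/m³, cost = 90.39 $/kg
  option J: σ_y = 54.90 MPa, ρ = 1220 kg/m³, cost = 8.700 $/kg
  option L: σ_y = 51.50 MPa, ρ = 1134 kg/m³, cost = 4.800 $/kg
  option F: σ_y = 345.0 MPa, ρ = 1820 kg/m³, cost = 9.000 $/kg
  option C: σ_y = 483.0 MPa, ρ = 10300 kg/m³, cost = 33.07 $/kg
  option F: M = 21.1 kN·m per $
  option L: M = 9.46 kN·m per $
  option J: M = 5.17 kN·m per $
  option R: M = 4.62 kN·m per $
  option C: M = 1.42 kN·m per $
  option S: M = 0.885 kN·m per $
Highest index: option F.

option F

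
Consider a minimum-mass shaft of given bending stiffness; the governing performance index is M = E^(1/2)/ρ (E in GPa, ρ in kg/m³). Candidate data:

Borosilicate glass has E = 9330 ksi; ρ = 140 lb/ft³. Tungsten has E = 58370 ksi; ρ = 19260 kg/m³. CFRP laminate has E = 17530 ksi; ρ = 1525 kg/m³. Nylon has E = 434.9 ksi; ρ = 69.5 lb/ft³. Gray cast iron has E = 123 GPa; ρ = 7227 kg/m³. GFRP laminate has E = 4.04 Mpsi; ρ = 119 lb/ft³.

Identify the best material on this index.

CFRP laminate

Convert each candidate to consistent units, then evaluate M:
  borosilicate glass: E = 64.33 GPa, ρ = 2243 kg/m³
  tungsten: E = 402.4 GPa, ρ = 19260 kg/m³
  CFRP laminate: E = 120.9 GPa, ρ = 1525 kg/m³
  nylon: E = 2.999 GPa, ρ = 1113 kg/m³
  gray cast iron: E = 123.0 GPa, ρ = 7227 kg/m³
  GFRP laminate: E = 27.85 GPa, ρ = 1906 kg/m³
  CFRP laminate: M = 7.21×10⁻³
  borosilicate glass: M = 3.58×10⁻³
  GFRP laminate: M = 2.77×10⁻³
  nylon: M = 1.56×10⁻³
  gray cast iron: M = 1.53×10⁻³
  tungsten: M = 1.04×10⁻³
CFRP laminate ranks first.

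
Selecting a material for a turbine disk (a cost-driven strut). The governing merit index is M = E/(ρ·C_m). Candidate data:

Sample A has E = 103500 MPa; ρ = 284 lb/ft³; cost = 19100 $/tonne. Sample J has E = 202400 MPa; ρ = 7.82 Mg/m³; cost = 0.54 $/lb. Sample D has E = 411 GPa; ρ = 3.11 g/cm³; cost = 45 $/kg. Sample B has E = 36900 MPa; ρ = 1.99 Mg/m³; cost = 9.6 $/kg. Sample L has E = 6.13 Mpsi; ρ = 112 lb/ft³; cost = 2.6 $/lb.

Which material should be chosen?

sample J

Normalizing units and computing the index:
  sample A: E = 103.5 GPa, ρ = 4549 kg/m³, cost = 19.10 $/kg
  sample J: E = 202.4 GPa, ρ = 7820 kg/m³, cost = 1.190 $/kg
  sample D: E = 411.0 GPa, ρ = 3110 kg/m³, cost = 45.00 $/kg
  sample B: E = 36.90 GPa, ρ = 1990 kg/m³, cost = 9.600 $/kg
  sample L: E = 42.26 GPa, ρ = 1794 kg/m³, cost = 5.732 $/kg
  sample J: M = 21.7 MN·m per $
  sample L: M = 4.11 MN·m per $
  sample D: M = 2.94 MN·m per $
  sample B: M = 1.93 MN·m per $
  sample A: M = 1.19 MN·m per $
Sample J ranks first.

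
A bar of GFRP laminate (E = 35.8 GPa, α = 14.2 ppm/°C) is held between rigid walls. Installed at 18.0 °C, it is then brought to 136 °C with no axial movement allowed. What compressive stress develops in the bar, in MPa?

ΔT = 118.0 K. Constrained thermal stress σ = E·α·ΔT = 35.80×10³ MPa × 14.2×10⁻⁶ × 118.0 = 60.0 MPa (compressive).

60.0 MPa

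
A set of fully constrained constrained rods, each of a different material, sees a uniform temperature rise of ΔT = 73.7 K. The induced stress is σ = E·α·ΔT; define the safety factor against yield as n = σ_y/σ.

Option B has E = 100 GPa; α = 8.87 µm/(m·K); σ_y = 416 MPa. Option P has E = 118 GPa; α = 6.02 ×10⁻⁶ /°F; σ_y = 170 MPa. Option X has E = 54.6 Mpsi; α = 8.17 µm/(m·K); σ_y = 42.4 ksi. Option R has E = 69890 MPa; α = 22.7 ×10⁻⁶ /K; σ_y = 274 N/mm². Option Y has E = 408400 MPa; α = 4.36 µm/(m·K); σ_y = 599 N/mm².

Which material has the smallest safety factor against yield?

option X

In consistent units (E in GPa, α in ×10⁻⁶/K, σ_y in MPa):
  option B: E = 100.0, α = 8.87, σ_y = 416.0 → σ = 65.4 MPa, n = 6.36
  option P: E = 118.0, α = 10.8, σ_y = 170.0 → σ = 94.2 MPa, n = 1.80
  option X: E = 376.5, α = 8.17, σ_y = 292.3 → σ = 227 MPa, n = 1.29
  option R: E = 69.89, α = 22.7, σ_y = 274.0 → σ = 117 MPa, n = 2.34
  option Y: E = 408.4, α = 4.36, σ_y = 599.0 → σ = 131 MPa, n = 4.56
Option X has the lowest safety factor, n = 1.29.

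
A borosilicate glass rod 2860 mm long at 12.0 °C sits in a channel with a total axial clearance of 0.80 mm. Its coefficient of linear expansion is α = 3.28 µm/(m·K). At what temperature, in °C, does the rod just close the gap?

97.3 °C

α·L₀·ΔT = 0.8 mm ⇒ ΔT = 0.8 / (3.28×10⁻⁶ × 2860.0) = 85.28 K.
T = 12.0 + 85.28 = 97.28 °C.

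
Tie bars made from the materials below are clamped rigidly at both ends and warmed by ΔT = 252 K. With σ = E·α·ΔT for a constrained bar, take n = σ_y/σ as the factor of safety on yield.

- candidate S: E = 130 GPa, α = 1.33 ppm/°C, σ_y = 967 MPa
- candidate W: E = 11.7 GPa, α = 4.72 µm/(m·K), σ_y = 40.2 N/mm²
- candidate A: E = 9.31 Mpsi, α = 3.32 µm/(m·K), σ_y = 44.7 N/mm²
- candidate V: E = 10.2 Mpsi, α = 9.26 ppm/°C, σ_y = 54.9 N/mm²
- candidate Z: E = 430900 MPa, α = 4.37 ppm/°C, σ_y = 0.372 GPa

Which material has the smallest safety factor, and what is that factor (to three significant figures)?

Per material, after unit conversion:
  candidate S: E = 130.0, α = 1.33, σ_y = 967.0 → σ = 43.6 MPa, n = 22.2
  candidate W: E = 11.70, α = 4.72, σ_y = 40.20 → σ = 13.9 MPa, n = 2.89
  candidate A: E = 64.19, α = 3.32, σ_y = 44.70 → σ = 53.7 MPa, n = 0.832
  candidate V: E = 70.33, α = 9.26, σ_y = 54.90 → σ = 164 MPa, n = 0.335
  candidate Z: E = 430.9, α = 4.37, σ_y = 372.0 → σ = 475 MPa, n = 0.784
Smallest n: candidate V with n = 0.335.

candidate V, n = 0.335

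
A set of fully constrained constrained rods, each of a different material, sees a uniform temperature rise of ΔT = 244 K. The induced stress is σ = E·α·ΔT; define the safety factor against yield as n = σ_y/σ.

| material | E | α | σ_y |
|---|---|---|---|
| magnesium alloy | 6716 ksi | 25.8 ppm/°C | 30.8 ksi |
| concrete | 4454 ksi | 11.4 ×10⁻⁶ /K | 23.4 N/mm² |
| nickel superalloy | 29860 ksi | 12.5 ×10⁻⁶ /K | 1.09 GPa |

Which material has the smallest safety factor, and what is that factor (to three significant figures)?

In consistent units (E in GPa, α in ×10⁻⁶/K, σ_y in MPa):
  magnesium alloy: E = 46.31, α = 25.8, σ_y = 212.4 → σ = 292 MPa, n = 0.729
  concrete: E = 30.71, α = 11.4, σ_y = 23.40 → σ = 85.4 MPa, n = 0.274
  nickel superalloy: E = 205.9, α = 12.5, σ_y = 1090 → σ = 628 MPa, n = 1.74
Concrete has the lowest safety factor, n = 0.274.

concrete, n = 0.274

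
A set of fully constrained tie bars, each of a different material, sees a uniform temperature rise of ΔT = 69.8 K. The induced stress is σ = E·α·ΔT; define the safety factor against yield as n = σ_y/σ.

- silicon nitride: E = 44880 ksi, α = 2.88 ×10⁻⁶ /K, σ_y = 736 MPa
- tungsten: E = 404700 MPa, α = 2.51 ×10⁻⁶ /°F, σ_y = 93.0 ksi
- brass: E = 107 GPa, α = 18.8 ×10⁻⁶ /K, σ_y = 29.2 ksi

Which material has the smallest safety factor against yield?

brass

Per material, after unit conversion:
  silicon nitride: E = 309.4, α = 2.88, σ_y = 736.0 → σ = 62.2 MPa, n = 11.8
  tungsten: E = 404.7, α = 4.52, σ_y = 641.2 → σ = 128 MPa, n = 5.02
  brass: E = 107.0, α = 18.8, σ_y = 201.3 → σ = 140 MPa, n = 1.43
Smallest n: brass with n = 1.43.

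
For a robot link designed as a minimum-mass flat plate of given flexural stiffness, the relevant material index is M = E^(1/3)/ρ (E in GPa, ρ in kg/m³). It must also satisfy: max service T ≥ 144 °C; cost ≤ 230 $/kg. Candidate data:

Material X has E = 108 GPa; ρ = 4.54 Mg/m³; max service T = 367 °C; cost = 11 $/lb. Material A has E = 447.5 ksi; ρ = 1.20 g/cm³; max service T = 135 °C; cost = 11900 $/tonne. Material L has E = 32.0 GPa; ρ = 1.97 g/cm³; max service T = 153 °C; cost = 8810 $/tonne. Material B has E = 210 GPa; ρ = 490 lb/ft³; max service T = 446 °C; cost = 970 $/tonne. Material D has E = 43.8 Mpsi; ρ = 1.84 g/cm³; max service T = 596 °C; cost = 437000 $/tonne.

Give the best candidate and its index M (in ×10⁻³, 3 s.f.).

Screen on constraints: max service T ≥ 144 °C; cost ≤ 230 $/kg. Survivors: material X, material L, material B.
After converting to SI:
  material X: E = 108.0 GPa, ρ = 4540 kg/m³
  material L: E = 32.00 GPa, ρ = 1970 kg/m³
  material B: E = 210.0 GPa, ρ = 7849 kg/m³
  material L: M = 1.61×10⁻³
  material X: M = 1.05×10⁻³
  material B: M = 0.757×10⁻³
Material L ranks first.

material L, M = 1.61×10⁻³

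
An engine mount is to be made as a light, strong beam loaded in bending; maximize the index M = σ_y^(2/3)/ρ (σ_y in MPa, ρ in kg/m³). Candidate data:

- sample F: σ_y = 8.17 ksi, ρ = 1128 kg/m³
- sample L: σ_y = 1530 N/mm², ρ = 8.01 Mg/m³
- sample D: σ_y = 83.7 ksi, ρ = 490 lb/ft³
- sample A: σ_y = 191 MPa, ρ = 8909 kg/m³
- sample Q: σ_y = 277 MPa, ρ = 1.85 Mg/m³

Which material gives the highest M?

sample Q

In SI units:
  sample F: σ_y = 56.33 MPa, ρ = 1128 kg/m³
  sample L: σ_y = 1530 MPa, ρ = 8010 kg/m³
  sample D: σ_y = 577.1 MPa, ρ = 7849 kg/m³
  sample A: σ_y = 191.0 MPa, ρ = 8909 kg/m³
  sample Q: σ_y = 277.0 MPa, ρ = 1850 kg/m³
  sample Q: M = 23.0×10⁻³
  sample L: M = 16.6×10⁻³
  sample F: M = 13.0×10⁻³
  sample D: M = 8.83×10⁻³
  sample A: M = 3.72×10⁻³
Sample Q ranks first.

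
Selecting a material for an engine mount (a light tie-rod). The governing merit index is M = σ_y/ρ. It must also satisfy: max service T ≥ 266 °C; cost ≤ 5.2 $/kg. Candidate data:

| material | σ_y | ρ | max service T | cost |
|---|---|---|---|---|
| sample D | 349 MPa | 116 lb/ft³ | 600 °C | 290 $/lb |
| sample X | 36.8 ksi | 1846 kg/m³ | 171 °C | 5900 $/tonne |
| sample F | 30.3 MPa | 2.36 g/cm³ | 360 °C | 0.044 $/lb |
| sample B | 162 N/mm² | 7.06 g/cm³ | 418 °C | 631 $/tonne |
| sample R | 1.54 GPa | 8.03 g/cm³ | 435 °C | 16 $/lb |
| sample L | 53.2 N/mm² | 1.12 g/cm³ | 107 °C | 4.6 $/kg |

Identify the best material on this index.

sample B

Screen on constraints: max service T ≥ 266 °C; cost ≤ 5.2 $/kg. Survivors: sample F, sample B.
In SI units:
  sample F: σ_y = 30.30 MPa, ρ = 2360 kg/m³
  sample B: σ_y = 162.0 MPa, ρ = 7060 kg/m³
  sample B: M = 22.9 kN·m/kg
  sample F: M = 12.8 kN·m/kg
Highest index: sample B.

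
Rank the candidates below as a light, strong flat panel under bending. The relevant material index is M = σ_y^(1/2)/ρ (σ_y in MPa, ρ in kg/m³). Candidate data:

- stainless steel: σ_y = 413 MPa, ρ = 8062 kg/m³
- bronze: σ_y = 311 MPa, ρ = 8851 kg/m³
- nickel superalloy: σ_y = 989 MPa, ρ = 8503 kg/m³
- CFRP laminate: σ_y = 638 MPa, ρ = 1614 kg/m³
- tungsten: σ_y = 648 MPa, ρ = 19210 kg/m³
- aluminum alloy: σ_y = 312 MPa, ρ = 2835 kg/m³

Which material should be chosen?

Evaluate M for each candidate:
  CFRP laminate: M = 15.6×10⁻³
  aluminum alloy: M = 6.23×10⁻³
  nickel superalloy: M = 3.70×10⁻³
  stainless steel: M = 2.52×10⁻³
  bronze: M = 1.99×10⁻³
  tungsten: M = 1.33×10⁻³
The maximum is for CFRP laminate.

CFRP laminate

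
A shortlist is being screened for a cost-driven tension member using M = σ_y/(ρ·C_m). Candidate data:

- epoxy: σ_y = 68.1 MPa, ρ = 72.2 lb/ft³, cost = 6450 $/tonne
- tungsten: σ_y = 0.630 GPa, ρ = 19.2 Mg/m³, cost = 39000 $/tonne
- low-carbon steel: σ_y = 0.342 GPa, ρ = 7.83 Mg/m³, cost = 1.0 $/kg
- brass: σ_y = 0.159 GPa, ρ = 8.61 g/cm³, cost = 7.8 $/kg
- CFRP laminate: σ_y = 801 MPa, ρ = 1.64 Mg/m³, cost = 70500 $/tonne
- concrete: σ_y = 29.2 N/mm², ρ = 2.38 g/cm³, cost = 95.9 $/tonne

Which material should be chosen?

After converting to SI:
  epoxy: σ_y = 68.10 MPa, ρ = 1157 kg/m³, cost = 6.450 $/kg
  tungsten: σ_y = 630.0 MPa, ρ = 19200 kg/m³, cost = 39.00 $/kg
  low-carbon steel: σ_y = 342.0 MPa, ρ = 7830 kg/m³, cost = 1.000 $/kg
  brass: σ_y = 159.0 MPa, ρ = 8610 kg/m³, cost = 7.800 $/kg
  CFRP laminate: σ_y = 801.0 MPa, ρ = 1640 kg/m³, cost = 70.50 $/kg
  concrete: σ_y = 29.20 MPa, ρ = 2380 kg/m³, cost = 0.09590 $/kg
  concrete: M = 128 kN·m per $
  low-carbon steel: M = 43.7 kN·m per $
  epoxy: M = 9.13 kN·m per $
  CFRP laminate: M = 6.93 kN·m per $
  brass: M = 2.37 kN·m per $
  tungsten: M = 0.841 kN·m per $
Concrete has the largest M.

concrete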